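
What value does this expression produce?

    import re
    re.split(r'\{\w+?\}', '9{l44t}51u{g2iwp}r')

['9', '51u', 'r']

The string is cut at each match, leaving 3 pieces.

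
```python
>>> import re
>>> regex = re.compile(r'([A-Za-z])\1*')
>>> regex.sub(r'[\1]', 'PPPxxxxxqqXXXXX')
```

'[P][x][q][X]'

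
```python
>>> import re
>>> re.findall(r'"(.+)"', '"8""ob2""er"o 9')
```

['8""ob2""er']

Matches: at [0:12] match '"8""ob2""er"', group 1 = '8""ob2""er'.
Because there's exactly one group, `findall` drops the full match and keeps group 1 from the one hit.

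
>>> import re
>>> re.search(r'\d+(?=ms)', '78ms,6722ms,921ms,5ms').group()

Because the assertion is zero-width, the text it checks is not consumed and won't appear in the result.
`re.search` scans for the first position where the pattern succeeds.
The match spans [0:2] → '78'.

'78'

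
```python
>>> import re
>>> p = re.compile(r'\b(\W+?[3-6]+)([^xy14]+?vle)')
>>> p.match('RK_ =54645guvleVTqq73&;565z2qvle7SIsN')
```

None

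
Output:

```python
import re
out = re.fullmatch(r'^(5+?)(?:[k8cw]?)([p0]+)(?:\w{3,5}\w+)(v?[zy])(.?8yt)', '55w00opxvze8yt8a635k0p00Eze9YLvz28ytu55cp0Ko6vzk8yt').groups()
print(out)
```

('55', '00', 'z', 'k8yt')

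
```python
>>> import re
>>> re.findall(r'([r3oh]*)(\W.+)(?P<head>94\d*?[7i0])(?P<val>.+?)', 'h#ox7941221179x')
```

[('h', '#ox7', '94122117', '9')]

Pattern: zero or more of one of [r3oh] (captured); then a non-word character, then one or more of any character (captured); then the literal '94', then zero or more of a digit (lazy), then one of [7i0] (captured as 'head'); then one or more of any character (lazy) (captured as 'val').
Walking the string: at [0:14] match 'h#ox7941221179', groups = ('h', '#ox7', '94122117', '9').
`findall` packs the 4 group values into a tuple for every match.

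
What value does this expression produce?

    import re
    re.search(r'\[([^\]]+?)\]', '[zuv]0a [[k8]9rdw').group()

`search` walks the string left to right and returns the first match it finds.
The match spans [0:5] → '[zuv]'.
Captured: group 1 = 'zuv'.

'[zuv]'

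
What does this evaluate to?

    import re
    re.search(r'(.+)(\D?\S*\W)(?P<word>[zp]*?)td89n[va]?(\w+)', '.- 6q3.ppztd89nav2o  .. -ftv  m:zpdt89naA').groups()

('.- 6q3', '.', 'ppz', 'v2o')

The match spans [0:19] → '.- 6q3.ppztd89nav2o'.
Captured: group 1 = '.- 6q3', group 2 = '.', group 3 = 'ppz', group 4 = 'v2o'.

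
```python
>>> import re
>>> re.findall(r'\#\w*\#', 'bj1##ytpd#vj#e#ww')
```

['##', '#vj#']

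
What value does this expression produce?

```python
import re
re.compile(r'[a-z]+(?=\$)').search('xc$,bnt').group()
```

The positive lookaround only admits positions where the adjacent text matches; those characters stay outside the span.
The match spans [0:2] → 'xc'.

'xc'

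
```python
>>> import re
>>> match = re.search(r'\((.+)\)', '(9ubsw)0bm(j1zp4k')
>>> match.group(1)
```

'9ubsw'

`search` walks the string left to right and returns the first match it finds.
The match spans [0:7] → '(9ubsw)'.
Captured: group 1 = '9ubsw'.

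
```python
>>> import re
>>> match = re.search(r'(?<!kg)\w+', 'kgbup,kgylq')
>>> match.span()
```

The negative lookahead/lookbehind blocks any match where the forbidden context is present.
Unlike `match`, `search` isn't anchored — it looks for the pattern anywhere in the string.
The match spans [0:5] → 'kgbup'.

(0, 5)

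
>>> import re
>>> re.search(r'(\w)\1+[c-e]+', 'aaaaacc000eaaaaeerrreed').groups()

After group 1 captures some text, `\1` only succeeds where that same text appears again.
`re.search` scans for the first position where the pattern succeeds.
The match spans [0:7] → 'aaaaacc'.
Captured: group 1 = 'a'.

('a',)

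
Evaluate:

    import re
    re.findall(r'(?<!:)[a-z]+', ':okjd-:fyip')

Because the assertion is negative and zero-width, positions next to the forbidden text are skipped.
No capturing groups, so `findall` returns the 2 full match strings.

['kjd', 'yip']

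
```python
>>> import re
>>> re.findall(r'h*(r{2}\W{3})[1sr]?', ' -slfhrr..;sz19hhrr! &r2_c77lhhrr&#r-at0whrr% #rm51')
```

Pattern: zero or more of a literal 'h'; then exactly 2 of a literal 'r', then exactly 3 of a non-word character (captured); then optionally one of [1sr].
Matches: at [5:12] match 'hrr..;s', group 1 = 'rr..;'; at [15:23] match 'hhrr! &r', group 1 = 'rr! &'; at [41:48] match 'hrr% #r', group 1 = 'rr% #'.
`findall` collects group 1 from each match (3 total).

['rr..;', 'rr! &', 'rr% #']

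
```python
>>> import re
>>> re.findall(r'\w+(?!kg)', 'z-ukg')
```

The negative lookahead/lookbehind blocks any match where the forbidden context is present.
`findall` yields the raw match text (2 of them) because the pattern has no groups.

['z', 'ukg']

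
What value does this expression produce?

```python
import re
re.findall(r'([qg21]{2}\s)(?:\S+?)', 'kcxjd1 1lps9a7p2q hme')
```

The pattern matches exactly 2 of one of [qg21], then whitespace (captured); then one or more of a non-whitespace character (lazy) (non-capturing group).
With a single group, `findall` returns only what that group captured — 1 item.

['2q ']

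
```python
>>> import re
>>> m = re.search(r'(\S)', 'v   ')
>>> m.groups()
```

The match spans [0:1] → 'v'.
Captured: group 1 = 'v'.

('v',)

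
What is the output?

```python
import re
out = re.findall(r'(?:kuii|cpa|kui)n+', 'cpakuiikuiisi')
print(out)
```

With no groups in the pattern, `findall` gives back each whole match — 0 here.
Nothing in the string satisfies the pattern, so the list is empty.

[]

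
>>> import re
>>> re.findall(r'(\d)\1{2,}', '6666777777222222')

['6', '7', '2']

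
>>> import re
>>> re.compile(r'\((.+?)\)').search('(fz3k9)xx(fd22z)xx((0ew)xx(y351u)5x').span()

(0, 7)

`search` walks the string left to right and returns the first match it finds.
The match spans [0:7] → '(fz3k9)'.
Captured: group 1 = 'fz3k9'.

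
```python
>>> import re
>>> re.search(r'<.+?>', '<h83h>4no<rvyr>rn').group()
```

'<h83h>'

Unlike `match`, `search` isn't anchored — it looks for the pattern anywhere in the string.
The match spans [0:6] → '<h83h>'.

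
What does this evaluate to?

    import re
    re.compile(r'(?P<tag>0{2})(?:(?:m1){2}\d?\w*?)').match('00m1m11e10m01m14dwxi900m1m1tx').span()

(0, 7)

`re.match` won't scan ahead — the pattern has to work from the very first character.
The match spans [0:7] → '00m1m11'.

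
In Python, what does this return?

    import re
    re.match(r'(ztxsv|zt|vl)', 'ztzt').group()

'zt'

`re.match` only tries the pattern at the start of the string.
The match spans [0:2] → 'zt'.
Captured: group 1 = 'zt'.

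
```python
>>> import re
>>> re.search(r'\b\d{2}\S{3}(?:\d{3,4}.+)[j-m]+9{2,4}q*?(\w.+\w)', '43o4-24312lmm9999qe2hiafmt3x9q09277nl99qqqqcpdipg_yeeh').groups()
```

Pattern: a word boundary (`\b`, zero-width); then exactly 2 of a digit, then exactly 3 of a non-whitespace character; then 3 to 4 of a digit, then one or more of any character (non-capturing group); then one or more of a character in [j-m], then 2 to 4 of the literal '9', then zero or more of a literal 'q' (lazy); then a word character, then one or more of any character, then a word character (captured).
Lazy quantifiers expand one character at a time until the remainder of the pattern can match.
`re.search` tries every starting position until one works.
The match spans [0:54] → '43o4-24312lmm9999qe2hiafmt3x9q09277nl99qqqqcpdipg_yeeh'.
Captured: group 1 = 'qqqqcpdipg_yeeh'.

('qqqqcpdipg_yeeh',)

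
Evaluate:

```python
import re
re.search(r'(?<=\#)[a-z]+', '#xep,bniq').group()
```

Because the assertion is zero-width, the text it checks is not consumed and won't appear in the result.
Unlike `match`, `search` isn't anchored — it looks for the pattern anywhere in the string.
The match spans [1:4] → 'xep'.

'xep'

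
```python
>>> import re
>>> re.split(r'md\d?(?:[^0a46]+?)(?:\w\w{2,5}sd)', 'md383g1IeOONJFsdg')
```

['', 'g']

This matches the literal 'md', then optionally a digit; then one or more of any character except [0a46] (lazy) (non-capturing group); then a word character, then 2 to 5 of a word character, then the literal 'sd' (non-capturing group).
The string is cut at each match, leaving 2 pieces.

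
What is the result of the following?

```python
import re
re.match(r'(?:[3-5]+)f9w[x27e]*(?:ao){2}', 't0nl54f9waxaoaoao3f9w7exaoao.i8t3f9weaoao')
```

Pattern: one or more of a character in [3-5] (non-capturing group); then the literal 'f9w', then zero or more of one of [x27e], then the literal 'ao' repeated 2 times.
`match` is anchored at position 0; if the pattern doesn't fit there, it returns None.
Here the string doesn't start with a match, so the call returns None.

None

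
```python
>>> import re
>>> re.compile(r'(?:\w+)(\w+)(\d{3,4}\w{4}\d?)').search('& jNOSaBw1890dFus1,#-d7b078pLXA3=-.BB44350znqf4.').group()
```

The pattern matches one or more of a word character (non-capturing group); then one or more of a word character (captured); then 3 to 4 of a digit, then exactly 4 of a word character, then optionally a digit (captured).
`search` walks the string left to right and returns the first match it finds.
The match spans [2:18] → 'jNOSaBw1890dFus1'.
Captured: group 1 = '1', group 2 = '890dFus1'.

'jNOSaBw1890dFus1'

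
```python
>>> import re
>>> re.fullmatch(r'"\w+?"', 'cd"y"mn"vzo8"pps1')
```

For `fullmatch`, every character of the input must be accounted for by the pattern.
Here the string isn't matched end-to-end, so the call returns None.

None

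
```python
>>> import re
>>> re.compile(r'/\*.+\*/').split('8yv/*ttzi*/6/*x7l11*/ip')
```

['8yv', 'ip']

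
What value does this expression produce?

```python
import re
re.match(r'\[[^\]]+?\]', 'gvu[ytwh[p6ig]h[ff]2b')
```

`re.match` only tries the pattern at the start of the string.
Here position 0 doesn't satisfy it, so the call returns None.

None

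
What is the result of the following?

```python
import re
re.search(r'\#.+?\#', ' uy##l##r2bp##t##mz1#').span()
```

A `+?`/`*?`/`{m,n}?` starts at its minimum and grows only as far as needed for what follows to match.
Unlike `match`, `search` isn't anchored — it looks for the pattern anywhere in the string.
The match spans [3:7] → '##l#'.

(3, 7)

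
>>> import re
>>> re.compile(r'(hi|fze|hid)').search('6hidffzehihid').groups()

Alternation isn't longest-match — the leftmost alternative that fits at this position is chosen.
`re.search` tries every starting position until one works.
The match spans [1:3] → 'hi'.
Captured: group 1 = 'hi'.

('hi',)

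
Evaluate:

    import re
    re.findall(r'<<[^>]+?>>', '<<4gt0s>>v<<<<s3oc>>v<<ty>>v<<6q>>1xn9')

['<<4gt0s>>', '<<<<s3oc>>', '<<ty>>', '<<6q>>']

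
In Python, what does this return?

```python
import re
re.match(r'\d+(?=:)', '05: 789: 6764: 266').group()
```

'05'

`re.match` won't scan ahead — the pattern has to work from the very first character.
The match spans [0:2] → '05'.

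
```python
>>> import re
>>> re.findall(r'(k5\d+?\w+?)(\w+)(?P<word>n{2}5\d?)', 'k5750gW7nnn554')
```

With 3 capturing groups, `findall` returns a 3-tuple per match.

[('k575', '0gW7n', 'nn55')]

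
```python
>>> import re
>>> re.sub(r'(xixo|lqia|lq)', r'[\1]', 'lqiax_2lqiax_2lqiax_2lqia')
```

Alternation isn't longest-match — the leftmost alternative that fits at this position is chosen.
Matches: at [0:4] → 'lqia'; at [7:11] → 'lqia'; at [14:18] → 'lqia'; at [21:25] → 'lqia'.
`\1` in the replacement pulls in group 1's text for each match.

'[lqia]x_2[lqia]x_2[lqia]x_2[lqia]'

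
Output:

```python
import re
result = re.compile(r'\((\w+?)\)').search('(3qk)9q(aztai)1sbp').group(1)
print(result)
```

3qk

The match spans [0:5] → '(3qk)'.
Captured: group 1 = '3qk'.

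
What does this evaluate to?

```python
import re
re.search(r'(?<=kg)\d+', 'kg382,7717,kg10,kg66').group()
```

'382'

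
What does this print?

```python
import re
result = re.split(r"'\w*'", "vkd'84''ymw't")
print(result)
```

['vkd', '', 't']

Matches to split on: at [3:7] → "'84'"; at [7:12] → "'ymw'".
Each match becomes a cut point; 3 segments remain.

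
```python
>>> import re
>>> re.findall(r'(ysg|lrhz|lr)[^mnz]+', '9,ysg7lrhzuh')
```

['ysg']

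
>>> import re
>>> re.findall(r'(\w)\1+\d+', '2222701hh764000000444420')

['2', 'h']

A backreference is literal: `\1` must see the identical characters the first group matched.
Scanning left to right: at [0:7] match '2222701', group 1 = '2'; at [7:24] match 'hh764000000444420', group 1 = 'h'.
With a single group, `findall` returns only what that group captured — 2 items.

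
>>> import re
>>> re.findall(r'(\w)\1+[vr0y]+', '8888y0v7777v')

The backreference `\1` re-matches whatever the first group consumed, character for character.
Matches: at [0:7] match '8888y0v', group 1 = '8'; at [7:12] match '7777v', group 1 = '7'.
One capturing group, so `findall` returns just the captured substring from each match — 2 in all.

['8', '7']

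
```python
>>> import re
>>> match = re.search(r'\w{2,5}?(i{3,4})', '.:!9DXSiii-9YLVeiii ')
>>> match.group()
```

'9DXSiii'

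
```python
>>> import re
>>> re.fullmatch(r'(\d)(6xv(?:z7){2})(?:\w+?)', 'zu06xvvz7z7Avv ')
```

None

Pattern: a digit (captured); then the literal '6xv', then the literal 'z7' repeated 2 times (captured); then one or more of a word character (lazy) (non-capturing group).
`fullmatch` succeeds only if the pattern covers the string from start to end.
Here there's no way to consume every character, so the call returns None.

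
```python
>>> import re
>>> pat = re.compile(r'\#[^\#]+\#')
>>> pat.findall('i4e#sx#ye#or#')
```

['#sx#', '#or#']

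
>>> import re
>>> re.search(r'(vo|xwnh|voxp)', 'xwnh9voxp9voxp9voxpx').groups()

('xwnh',)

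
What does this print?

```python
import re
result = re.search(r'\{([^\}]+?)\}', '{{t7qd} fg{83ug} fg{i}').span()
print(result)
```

(0, 7)

`search` walks the string left to right and returns the first match it finds.
The match spans [0:7] → '{{t7qd}'.
Captured: group 1 = '{t7qd'.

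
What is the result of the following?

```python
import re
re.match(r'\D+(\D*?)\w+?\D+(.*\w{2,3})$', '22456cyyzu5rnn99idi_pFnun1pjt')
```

With `match`, the pattern is implicitly anchored at the beginning.
Here the pattern fails at index 0, so the call returns None.

None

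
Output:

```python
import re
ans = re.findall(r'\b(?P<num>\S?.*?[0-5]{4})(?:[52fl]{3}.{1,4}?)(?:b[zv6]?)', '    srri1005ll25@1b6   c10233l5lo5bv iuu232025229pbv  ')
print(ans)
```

['srri1005', '   c10233', ' iuu2320']

Because the quantifier is non-greedy, it stops expanding at the earliest point where the rest of the pattern can succeed.
`findall` collects group 1 from each match (3 total).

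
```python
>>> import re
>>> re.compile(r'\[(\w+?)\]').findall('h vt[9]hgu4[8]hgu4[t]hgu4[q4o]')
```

Scanning left to right: at [4:7] match '[9]', group 1 = '9'; at [11:14] match '[8]', group 1 = '8'; at [18:21] match '[t]', group 1 = 't'; at [25:30] match '[q4o]', group 1 = 'q4o'.
Because there's exactly one group, `findall` drops the full match and keeps group 1 from each hit.

['9', '8', 't', 'q4o']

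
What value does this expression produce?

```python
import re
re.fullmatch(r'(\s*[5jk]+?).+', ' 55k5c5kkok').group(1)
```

This matches zero or more of whitespace, then one or more of one of [5jk] (lazy) (captured); then one or more of any character.
Lazy quantifiers expand one character at a time until the remainder of the pattern can match.
`re.fullmatch` is like wrapping the pattern in `^…$` (in single-line mode).
The match spans [0:11] → ' 55k5c5kkok'.
Captured: group 1 = ' 5'.

' 5'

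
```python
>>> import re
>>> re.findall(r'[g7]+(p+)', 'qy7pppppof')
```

This matches one or more of one of [g7]; then one or more of a literal 'p' (captured).
Matches: at [2:8] match '7ppppp', group 1 = 'ppppp'.
Because there's exactly one group, `findall` drops the full match and keeps group 1 from the one hit.

['ppppp']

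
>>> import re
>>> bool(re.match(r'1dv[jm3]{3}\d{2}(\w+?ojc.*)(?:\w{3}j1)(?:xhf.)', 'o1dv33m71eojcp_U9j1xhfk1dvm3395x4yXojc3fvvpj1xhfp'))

Pattern: the literal '1dv', then exactly 3 of one of [jm3], then exactly 2 of a digit; then one or more of a word character (lazy), then the literal 'ojc', then zero or more of any character (captured); then exactly 3 of a word character, then the literal 'j1' (non-capturing group); then the literal 'xhf', then any character (non-capturing group).
`re.match` only tries the pattern at the start of the string.
Here the string doesn't start with a match, so the call returns None, and `bool(None)` is False.

False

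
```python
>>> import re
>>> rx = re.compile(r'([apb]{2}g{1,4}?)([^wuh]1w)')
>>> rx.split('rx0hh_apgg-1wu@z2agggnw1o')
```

Pattern: exactly 2 of one of [apb], then 1 to 4 of the literal 'g' (lazy) (captured); then any character except [wuh], then the literal '1w' (captured).
Matches to split on: at [6:13] → 'apgg-1w'.
The group in the pattern means `split` returns the separators' captures alongside the pieces.

['rx0hh_', 'apgg', '-1w', 'u@z2agggnw1o']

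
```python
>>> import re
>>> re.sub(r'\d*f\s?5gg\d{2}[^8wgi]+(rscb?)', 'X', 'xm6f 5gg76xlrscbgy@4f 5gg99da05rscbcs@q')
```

'xmXgy@Xcs@q'

This matches zero or more of a digit, then a literal 'f', then optionally whitespace; then the literal '5gg', then exactly 2 of a digit; then one or more of any character except [8wgi]; then the literal 'rsc', then optionally a literal 'b' (captured).
Matches: at [2:16] → '6f 5gg76xlrscb'; at [19:35] → '4f 5gg99da05rscb'.
Every occurrence is swapped for 'X'.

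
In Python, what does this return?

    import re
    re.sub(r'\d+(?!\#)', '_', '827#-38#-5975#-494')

`(?!…)`/`(?<!…)` only lets a position through if the neighbouring text does NOT match; no characters are consumed.
Matches: at [0:2] → '82'; at [5:6] → '3'; at [9:12] → '597'; at [15:18] → '494'.
Each match is replaced by '_'.

'_7#-_8#-_5#-_'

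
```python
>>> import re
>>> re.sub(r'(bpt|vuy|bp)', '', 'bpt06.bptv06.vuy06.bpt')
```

Alternation tries branches left to right and keeps the first one that lets the overall match succeed at that position.
Matches: at [0:3] → 'bpt'; at [6:9] → 'bpt'; at [13:16] → 'vuy'; at [19:22] → 'bpt'.
`sub` substitutes '' at each match site.

'06.v06.06.'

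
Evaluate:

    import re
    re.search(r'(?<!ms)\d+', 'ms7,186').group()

`(?!…)`/`(?<!…)` only lets a position through if the neighbouring text does NOT match; no characters are consumed.
`search` walks the string left to right and returns the first match it finds.
The match spans [4:7] → '186'.

'186'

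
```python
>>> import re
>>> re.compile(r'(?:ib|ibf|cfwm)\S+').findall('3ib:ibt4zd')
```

['ib:ibt4zd']

With no groups in the pattern, `findall` gives back each whole match — 1 here.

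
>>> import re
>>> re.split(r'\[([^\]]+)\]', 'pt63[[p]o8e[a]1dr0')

With a capturing group present, the delimiter's captured portion is kept in the result list.

['pt63', '[p', 'o8e', 'a', '1dr0']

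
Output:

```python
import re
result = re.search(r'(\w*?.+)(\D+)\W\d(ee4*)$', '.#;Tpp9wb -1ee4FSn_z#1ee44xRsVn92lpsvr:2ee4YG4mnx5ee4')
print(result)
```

None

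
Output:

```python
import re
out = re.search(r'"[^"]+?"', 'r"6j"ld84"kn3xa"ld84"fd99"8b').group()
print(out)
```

"6j"

The match spans [1:5] → '"6j"'.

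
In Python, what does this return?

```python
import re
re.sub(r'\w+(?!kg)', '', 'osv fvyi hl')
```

'  '

The negative lookaround is zero-width — it rules out positions where the adjacent text would match, without consuming anything.
Matches: at [0:3] → 'osv'; at [4:8] → 'fvyi'; at [9:11] → 'hl'.
Every occurrence is swapped for ''.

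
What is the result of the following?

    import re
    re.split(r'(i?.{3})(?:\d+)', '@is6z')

`re.split` interleaves the captured-group text with the surrounding fragments.

['', '@is', 'z']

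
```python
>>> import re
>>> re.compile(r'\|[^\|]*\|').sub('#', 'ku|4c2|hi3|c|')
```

`sub` substitutes '#' at each match site.

'ku#hi3#'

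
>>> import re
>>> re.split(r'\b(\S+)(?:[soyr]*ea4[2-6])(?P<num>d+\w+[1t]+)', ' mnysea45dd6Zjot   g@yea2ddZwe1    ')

[' ', 'mnys', 'dd6Zjot', '   g@yea2ddZwe1    ']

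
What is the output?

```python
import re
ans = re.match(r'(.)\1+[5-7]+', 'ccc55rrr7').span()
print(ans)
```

(0, 5)

After group 1 captures some text, `\1` only succeeds where that same text appears again.
With `match`, the pattern is implicitly anchored at the beginning.
The match spans [0:5] → 'ccc55'.
Captured: group 1 = 'c'.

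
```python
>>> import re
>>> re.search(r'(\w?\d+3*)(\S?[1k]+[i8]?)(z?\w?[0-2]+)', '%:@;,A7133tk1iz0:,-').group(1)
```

Pattern: optionally a word character, then one or more of a digit, then zero or more of a literal '3' (captured); then optionally a non-whitespace character, then one or more of one of [1k], then optionally one of [i8] (captured); then optionally the literal 'z', then optionally a word character, then one or more of a character in [0-2] (captured).
`re.search` scans for the first position where the pattern succeeds.
The match spans [5:16] → 'A7133tk1iz0'.
Captured: group 1 = 'A7133', group 2 = 'tk1i', group 3 = 'z0'.

'A7133'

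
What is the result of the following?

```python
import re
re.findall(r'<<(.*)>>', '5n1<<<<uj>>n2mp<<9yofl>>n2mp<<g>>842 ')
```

With a single group, `findall` returns only what that group captured — 1 item.

['<<uj>>n2mp<<9yofl>>n2mp<<g']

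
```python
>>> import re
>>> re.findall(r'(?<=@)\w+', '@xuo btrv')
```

Lookahead/lookbehind check context without consuming it, so the matched span excludes the asserted characters.
Scanning left to right: at [1:4] → 'xuo'.
No capturing groups, so `findall` returns the 1 full match string.

['xuo']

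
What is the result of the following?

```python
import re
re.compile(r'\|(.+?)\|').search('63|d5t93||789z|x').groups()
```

The match spans [2:9] → '|d5t93|'.
Captured: group 1 = 'd5t93'.

('d5t93',)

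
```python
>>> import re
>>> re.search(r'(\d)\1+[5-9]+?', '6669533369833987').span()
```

(0, 4)

After group 1 captures some text, `\1` only succeeds where that same text appears again.
`re.search` scans for the first position where the pattern succeeds.
The match spans [0:4] → '6669'.
Captured: group 1 = '6'.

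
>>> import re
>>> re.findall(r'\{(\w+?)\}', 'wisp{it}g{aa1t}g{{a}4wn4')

['it', 'aa1t', 'a']

Walking the string: at [4:8] match '{it}', group 1 = 'it'; at [9:15] match '{aa1t}', group 1 = 'aa1t'; at [17:20] match '{a}', group 1 = 'a'.
`findall` collects group 1 from each match (3 total).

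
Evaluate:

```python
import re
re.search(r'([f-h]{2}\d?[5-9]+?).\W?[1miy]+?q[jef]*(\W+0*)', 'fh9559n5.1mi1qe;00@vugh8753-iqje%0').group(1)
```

The pattern matches exactly 2 of a character in [f-h], then optionally a digit, then one or more of a character in [5-9] (lazy) (captured); then any character; then optionally a non-word character, then one or more of one of [1miy] (lazy), then the literal 'q'; then zero or more of one of [jef]; then one or more of a non-word character, then zero or more of a literal '0' (captured).
`search` walks the string left to right and returns the first match it finds.
The match spans [21:34] → 'gh8753-iqje%0'.
Captured: group 1 = 'gh875', group 2 = '%0'.

'gh875'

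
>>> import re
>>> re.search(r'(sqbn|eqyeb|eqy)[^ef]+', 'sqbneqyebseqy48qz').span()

(4, 10)

The match spans [4:10] → 'eqyebs'.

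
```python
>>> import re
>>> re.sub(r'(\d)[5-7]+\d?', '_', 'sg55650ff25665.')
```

'sg_ff_.'

`sub` substitutes '_' at each match site.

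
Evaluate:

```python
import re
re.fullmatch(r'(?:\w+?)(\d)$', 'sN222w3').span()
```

This matches one or more of a word character (lazy) (non-capturing group); then a digit (captured); then anchored at the end.
`re.fullmatch` requires the pattern to consume the entire string.
The match spans [0:7] → 'sN222w3'.
Captured: group 1 = '3'.

(0, 7)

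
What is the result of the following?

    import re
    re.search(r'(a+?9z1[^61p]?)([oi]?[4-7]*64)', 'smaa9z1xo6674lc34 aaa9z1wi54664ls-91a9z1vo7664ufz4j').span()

(18, 31)

This matches one or more of the literal 'a' (lazy), then the literal '9z1', then optionally any character except [61p] (captured); then optionally one of [oi], then zero or more of a character in [4-7], then the literal '64' (captured).
Unlike `match`, `search` isn't anchored — it looks for the pattern anywhere in the string.
The match spans [18:31] → 'aaa9z1wi54664'.
Captured: group 1 = 'aaa9z1w', group 2 = 'i54664'.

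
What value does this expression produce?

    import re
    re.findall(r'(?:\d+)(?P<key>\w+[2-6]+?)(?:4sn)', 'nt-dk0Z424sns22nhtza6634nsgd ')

['Z42']

This matches one or more of a digit (non-capturing group); then one or more of a word character, then one or more of a character in [2-6] (lazy) (captured as 'key'); then the literal '4s', then the literal 'n' (non-capturing group).
One capturing group, so `findall` returns just the captured substring from the one match — 1 in all.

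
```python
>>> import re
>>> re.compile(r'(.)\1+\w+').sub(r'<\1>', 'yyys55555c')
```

'<y>'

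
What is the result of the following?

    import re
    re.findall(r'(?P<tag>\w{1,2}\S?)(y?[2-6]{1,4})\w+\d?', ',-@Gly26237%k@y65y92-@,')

[('Gly', '2623'), ('k@', 'y65')]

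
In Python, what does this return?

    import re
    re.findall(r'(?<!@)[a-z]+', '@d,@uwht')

['wht']

A negative assertion filters positions out without eating any characters.
Scanning left to right: at [5:8] → 'wht'.
No capturing groups, so `findall` returns the 1 full match string.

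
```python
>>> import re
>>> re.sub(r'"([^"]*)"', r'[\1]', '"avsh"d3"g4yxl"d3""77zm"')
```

Matches: at [0:6] → '"avsh"'; at [8:15] → '"g4yxl"'; at [17:19] → '""'.
Each match is replaced using the text its own group 1 captured.

'[avsh]d3[g4yxl]d3[]77zm"'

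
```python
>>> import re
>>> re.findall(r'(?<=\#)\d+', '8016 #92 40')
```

['92']

The lookaround is zero-width — it requires the adjacent text to match without consuming it, so the asserted text isn't part of the match.
No capturing groups, so `findall` returns the 1 full match string.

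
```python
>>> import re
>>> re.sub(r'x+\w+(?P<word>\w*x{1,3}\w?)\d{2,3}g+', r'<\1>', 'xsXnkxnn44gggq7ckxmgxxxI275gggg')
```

The pattern matches one or more of the literal 'x', then one or more of a word character; then zero or more of a word character, then 1 to 3 of a literal 'x', then optionally a word character (captured as 'word'); then 2 to 3 of a digit, then one or more of the literal 'g'.
Matches: at [0:31] → 'xsXnkxnn44gggq7ckxmgxxxI275gggg'.
`\1` in the replacement pulls in group 1's text for each match.

'<xI>'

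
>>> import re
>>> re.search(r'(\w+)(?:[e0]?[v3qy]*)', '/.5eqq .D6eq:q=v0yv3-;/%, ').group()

'5eqq'

The pattern matches one or more of a word character (captured); then optionally one of [e0], then zero or more of one of [v3qy] (non-capturing group).
The match spans [2:6] → '5eqq'.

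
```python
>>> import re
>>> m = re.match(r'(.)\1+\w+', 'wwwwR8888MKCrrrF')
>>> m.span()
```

(0, 16)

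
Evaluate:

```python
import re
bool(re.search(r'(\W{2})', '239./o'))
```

Pattern: exactly 2 of a non-word character (captured).
`re.search` scans for the first position where the pattern succeeds.
The match spans [3:5] → './'.
Captured: group 1 = './'.

True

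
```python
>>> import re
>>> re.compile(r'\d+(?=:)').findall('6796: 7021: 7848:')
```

['6796', '7021', '7848']

The lookaround is zero-width — it requires the adjacent text to match without consuming it, so the asserted text isn't part of the match.
Matches: at [0:4] → '6796'; at [6:10] → '7021'; at [12:16] → '7848'.
With no groups in the pattern, `findall` gives back each whole match — 3 here.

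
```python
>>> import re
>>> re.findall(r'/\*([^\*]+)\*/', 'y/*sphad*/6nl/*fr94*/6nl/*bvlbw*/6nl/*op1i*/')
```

Because there's exactly one group, `findall` drops the full match and keeps group 1 from each hit.

['sphad', 'fr94', 'bvlbw', 'op1i']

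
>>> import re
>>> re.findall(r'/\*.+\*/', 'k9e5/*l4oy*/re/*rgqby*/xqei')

Walking the string: at [4:23] → '/*l4oy*/re/*rgqby*/'.
Since nothing is captured, `findall` lists the 1 matched substring directly.

['/*l4oy*/re/*rgqby*/']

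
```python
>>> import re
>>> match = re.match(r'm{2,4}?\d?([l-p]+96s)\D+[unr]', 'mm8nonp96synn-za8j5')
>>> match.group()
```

`re.match` only tries the pattern at the start of the string.
The match spans [0:13] → 'mm8nonp96synn'.

'mm8nonp96synn'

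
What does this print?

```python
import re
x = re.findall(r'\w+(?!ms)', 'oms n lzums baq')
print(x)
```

['oms', 'n', 'lzums', 'baq']

A negative assertion filters positions out without eating any characters.
Since nothing is captured, `findall` lists the 4 matched substrings directly.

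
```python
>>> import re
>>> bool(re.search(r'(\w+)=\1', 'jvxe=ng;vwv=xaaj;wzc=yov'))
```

`\1` has to match the exact text group 1 already captured.
`search` walks the string left to right and returns the first match it finds.
Here nothing in the string fits, so the call returns None, and `bool(None)` is False.

False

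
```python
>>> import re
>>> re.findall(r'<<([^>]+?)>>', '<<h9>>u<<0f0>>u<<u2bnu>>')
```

Because there's exactly one group, `findall` drops the full match and keeps group 1 from each hit.

['h9', '0f0', 'u2bnu']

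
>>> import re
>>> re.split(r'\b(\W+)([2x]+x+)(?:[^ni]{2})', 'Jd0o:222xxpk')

['Jd0o', ':', '222xx', '']

The pattern matches a word boundary (`\b`, zero-width); then one or more of a non-word character (captured); then one or more of one of [2x], then one or more of the literal 'x' (captured); then exactly 2 of any character except [ni] (non-capturing group).
Matches to split on: at [4:12] → ':222xxpk'.
Because the pattern has a capturing group, `split` also inserts each captured text between the pieces.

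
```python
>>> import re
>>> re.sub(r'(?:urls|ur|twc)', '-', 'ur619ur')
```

`sub` substitutes '-' at each match site.

'-619-'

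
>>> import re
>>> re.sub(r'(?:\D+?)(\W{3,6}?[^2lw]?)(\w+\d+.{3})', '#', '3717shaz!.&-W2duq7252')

'3717#'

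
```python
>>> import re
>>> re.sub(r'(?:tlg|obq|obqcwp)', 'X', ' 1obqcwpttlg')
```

' 1XcwptX'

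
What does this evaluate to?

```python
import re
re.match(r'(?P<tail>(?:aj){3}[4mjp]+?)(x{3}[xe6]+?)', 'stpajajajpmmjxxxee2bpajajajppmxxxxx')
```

This matches the literal 'aj' repeated 3 times, then one or more of one of [4mjp] (lazy) (captured as 'tail'); then exactly 3 of a literal 'x', then one or more of one of [xe6] (lazy) (captured).
`match` is anchored at position 0; if the pattern doesn't fit there, it returns None.
Here position 0 doesn't satisfy it, so the call returns None.

None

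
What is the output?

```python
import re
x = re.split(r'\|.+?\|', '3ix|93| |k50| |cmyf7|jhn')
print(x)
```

['3ix', ' ', ' ', 'jhn']

Splitting on the pattern gives 4 pieces.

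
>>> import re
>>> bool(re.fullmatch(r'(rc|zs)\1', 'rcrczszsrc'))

False

The backreference `\1` re-matches whatever the first group consumed, character for character.
`fullmatch` succeeds only if the pattern covers the string from start to end.
Here the pattern can't cover the whole string, so the call returns None, and `bool(None)` is False.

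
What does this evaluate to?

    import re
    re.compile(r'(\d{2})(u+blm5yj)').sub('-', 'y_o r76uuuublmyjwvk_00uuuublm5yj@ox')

This matches exactly 2 of a digit (captured); then one or more of the literal 'u', then the literal 'blm', then the literal '5yj' (captured).
Matches: at [20:32] → '00uuuublm5yj'.
Each match is replaced by '-'.

'y_o r76uuuublmyjwvk_-@ox'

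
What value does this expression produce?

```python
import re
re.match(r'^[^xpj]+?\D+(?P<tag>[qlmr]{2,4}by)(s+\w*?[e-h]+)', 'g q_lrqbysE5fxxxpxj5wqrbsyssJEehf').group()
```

`re.match` won't scan ahead — the pattern has to work from the very first character.
The match spans [0:13] → 'g q_lrqbysE5f'.

'g q_lrqbysE5f'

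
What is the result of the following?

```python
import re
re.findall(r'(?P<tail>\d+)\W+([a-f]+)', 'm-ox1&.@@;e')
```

The pattern matches one or more of a digit (captured as 'tail'); then one or more of a non-word character; then one or more of a character in [a-f] (captured).
Walking the string: at [4:11] match '1&.@@;e', groups = ('1', 'e').
2 groups means the one result is a tuple of 2 captured strings — 1 here.

[('1', 'e')]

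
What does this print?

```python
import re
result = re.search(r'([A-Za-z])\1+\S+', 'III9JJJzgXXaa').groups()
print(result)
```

('I',)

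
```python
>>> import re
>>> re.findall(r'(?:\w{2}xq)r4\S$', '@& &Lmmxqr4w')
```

The pattern matches exactly 2 of a word character, then the literal 'xq' (non-capturing group); then the literal 'r4', then a non-whitespace character; then anchored at the end.
Scanning left to right: at [5:12] → 'mmxqr4w'.
Since nothing is captured, `findall` lists the 1 matched substring directly.

['mmxqr4w']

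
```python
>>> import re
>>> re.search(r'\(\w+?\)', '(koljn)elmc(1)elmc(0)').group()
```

'(koljn)'

The match spans [0:7] → '(koljn)'.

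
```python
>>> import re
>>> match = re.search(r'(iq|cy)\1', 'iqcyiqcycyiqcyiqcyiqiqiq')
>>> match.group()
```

The backreference `\1` re-matches whatever the first group consumed, character for character.
The match spans [6:10] → 'cycy'.

'cycy'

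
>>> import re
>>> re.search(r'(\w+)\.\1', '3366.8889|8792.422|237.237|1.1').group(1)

'237'

The match spans [19:26] → '237.237'.
Captured: group 1 = '237'.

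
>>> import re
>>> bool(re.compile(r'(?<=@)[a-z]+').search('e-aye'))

Because the assertion is zero-width, the text it checks is not consumed and won't appear in the result.
Here the pattern never matches, so the call returns None, and `bool(None)` is False.

False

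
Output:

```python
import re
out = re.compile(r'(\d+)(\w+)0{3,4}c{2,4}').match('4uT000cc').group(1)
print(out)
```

4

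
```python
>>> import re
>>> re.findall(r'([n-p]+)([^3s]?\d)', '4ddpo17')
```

`findall` packs the 2 group values into a tuple for every match.

[('po', '17')]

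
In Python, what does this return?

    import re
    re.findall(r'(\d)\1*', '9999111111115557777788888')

['9', '1', '5', '7', '8']

`\1` has to match the exact text group 1 already captured.
Matches: at [0:4] match '9999', group 1 = '9'; at [4:12] match '11111111', group 1 = '1'; at [12:15] match '555', group 1 = '5'; at [15:20] match '77777', group 1 = '7'; at [20:25] match '88888', group 1 = '8'.
Because there's exactly one group, `findall` drops the full match and keeps group 1 from each hit.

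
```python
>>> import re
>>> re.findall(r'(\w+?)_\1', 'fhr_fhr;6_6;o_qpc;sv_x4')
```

`\1` is not a pattern — it's the concrete string captured by group 1, re-applied verbatim.
Walking the string: at [0:7] match 'fhr_fhr', group 1 = 'fhr'; at [8:11] match '6_6', group 1 = '6'.
With a single group, `findall` returns only what that group captured — 2 items.

['fhr', '6']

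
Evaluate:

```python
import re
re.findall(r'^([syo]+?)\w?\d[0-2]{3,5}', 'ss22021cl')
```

The pattern matches anchored at the start of the string; then one or more of one of [syo] (lazy) (captured); then optionally a word character; then a digit, then 3 to 5 of a character in [0-2].
With a single group, `findall` returns only what that group captured — 1 item.

['s']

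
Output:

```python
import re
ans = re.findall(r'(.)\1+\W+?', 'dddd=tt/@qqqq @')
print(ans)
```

['d', 't', 'q']

`\1` has to match the exact text group 1 already captured.
With a single group, `findall` returns only what that group captured — 3 items.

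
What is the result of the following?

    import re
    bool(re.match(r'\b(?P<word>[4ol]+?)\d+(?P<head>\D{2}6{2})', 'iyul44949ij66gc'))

False

The pattern matches a word boundary (`\b`, zero-width); then one or more of one of [4ol] (lazy) (captured as 'word'); then one or more of a digit; then exactly 2 of a non-digit, then exactly 2 of the literal '6' (captured as 'head').
With `match`, the pattern is implicitly anchored at the beginning.
Here the pattern fails at index 0, so the call returns None, and `bool(None)` is False.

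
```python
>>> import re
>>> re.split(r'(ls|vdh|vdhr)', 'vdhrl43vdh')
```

['', 'vdh', 'rl43', 'vdh', '']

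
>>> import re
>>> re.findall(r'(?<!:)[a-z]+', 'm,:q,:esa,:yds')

The negative lookahead/lookbehind blocks any match where the forbidden context is present.
Scanning left to right: at [0:1] → 'm'; at [7:9] → 'sa'; at [12:14] → 'ds'.
Since nothing is captured, `findall` lists the 3 matched substrings directly.

['m', 'sa', 'ds']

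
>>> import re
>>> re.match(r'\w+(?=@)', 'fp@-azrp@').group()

Because the assertion is zero-width, the text it checks is not consumed and won't appear in the result.
`re.match` won't scan ahead — the pattern has to work from the very first character.
The match spans [0:2] → 'fp'.

'fp'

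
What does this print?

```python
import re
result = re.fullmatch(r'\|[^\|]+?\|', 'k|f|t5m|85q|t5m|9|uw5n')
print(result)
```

None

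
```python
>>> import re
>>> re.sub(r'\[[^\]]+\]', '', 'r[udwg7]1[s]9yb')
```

'r19yb'

`sub` substitutes '' at each match site.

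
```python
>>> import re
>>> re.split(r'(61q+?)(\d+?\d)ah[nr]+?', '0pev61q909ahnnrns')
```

['0pev', '61q', '909', 'nrns']

The pattern matches the literal '61', then one or more of the literal 'q' (lazy) (captured); then one or more of a digit (lazy), then a digit (captured); then the literal 'ah', then one or more of one of [nr] (lazy).
Because the pattern has a capturing group, `split` also inserts each captured text between the pieces.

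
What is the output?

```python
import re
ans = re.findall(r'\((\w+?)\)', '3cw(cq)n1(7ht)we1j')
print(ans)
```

['cq', '7ht']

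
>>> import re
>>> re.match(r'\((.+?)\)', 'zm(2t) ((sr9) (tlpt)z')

None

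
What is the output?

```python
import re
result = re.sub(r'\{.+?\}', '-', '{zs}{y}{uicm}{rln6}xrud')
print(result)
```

----xrud

A non-greedy quantifier consumes as few characters as it can — just enough that the remainder of the pattern still matches from where it stops; whatever follows it matches normally.
Matches: at [0:4] → '{zs}'; at [4:7] → '{y}'; at [7:13] → '{uicm}'; at [13:19] → '{rln6}'.
Every occurrence is swapped for '-'.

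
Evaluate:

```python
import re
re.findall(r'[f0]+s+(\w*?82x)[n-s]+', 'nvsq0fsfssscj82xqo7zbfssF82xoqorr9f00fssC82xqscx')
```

With the lazy modifier that quantifier settles for the fewest repetitions that let the rest of the pattern succeed (the atoms after it are unaffected and can still be greedy).
Because there's exactly one group, `findall` drops the full match and keeps group 1 from each hit.

['fssscj82x', 'F82x', 'C82x']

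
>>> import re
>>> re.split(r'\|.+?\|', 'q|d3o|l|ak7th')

['q', 'l|ak7th']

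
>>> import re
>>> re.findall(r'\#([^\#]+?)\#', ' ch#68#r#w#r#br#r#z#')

['68', 'w', 'br', 'z']

Matches: at [3:7] match '#68#', group 1 = '68'; at [8:11] match '#w#', group 1 = 'w'; at [12:16] match '#br#', group 1 = 'br'; at [17:20] match '#z#', group 1 = 'z'.
One capturing group, so `findall` returns just the captured substring from each match — 4 in all.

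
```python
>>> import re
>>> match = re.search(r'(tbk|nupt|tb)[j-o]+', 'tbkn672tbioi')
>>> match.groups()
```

('tbk',)

The match spans [0:4] → 'tbkn'.
Captured: group 1 = 'tbk'.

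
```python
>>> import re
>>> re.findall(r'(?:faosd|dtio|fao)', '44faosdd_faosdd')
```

Alternation isn't longest-match — the leftmost alternative that fits at this position is chosen.
With no groups in the pattern, `findall` gives back each whole match — 2 here.

['faosd', 'faosd']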